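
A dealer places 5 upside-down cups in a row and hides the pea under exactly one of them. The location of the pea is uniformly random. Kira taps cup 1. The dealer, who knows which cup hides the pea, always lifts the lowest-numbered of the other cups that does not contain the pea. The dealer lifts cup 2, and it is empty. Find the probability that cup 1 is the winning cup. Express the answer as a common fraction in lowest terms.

1/4

Consider each possible location of the pea in turn.
If it is under any of cups 1, 3, 4, and 5 (prior 1/5 each): cup 2 is the lowest-numbered option available, probability 1; weight (1/5)·1 = 1/5 each.
If it is under cup 2 (prior 1/5): the dealer opened cup 2, so this case is ruled out; weight (1/5)·0 = 0.
The weights sum to 4/5.
So P(the pea under cup 1 | the dealer opened cup 2) = (1/5) / (4/5) = 1/4.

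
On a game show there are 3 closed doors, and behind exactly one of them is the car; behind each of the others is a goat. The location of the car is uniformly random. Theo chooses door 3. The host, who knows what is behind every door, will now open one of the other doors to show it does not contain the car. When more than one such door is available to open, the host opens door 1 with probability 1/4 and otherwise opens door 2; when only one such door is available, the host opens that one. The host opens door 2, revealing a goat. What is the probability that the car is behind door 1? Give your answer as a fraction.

Apply Bayes' rule, conditioning on where the car actually is.
If it is behind door 1 (prior 1/3): only door 2 is available, probability 1; weight (1/3)·1 = 1/3.
If it is behind door 2 (prior 1/3): the host opened door 2, so this case is ruled out; weight (1/3)·0 = 0.
If it is behind door 3 (prior 1/3): door 1 is available but not opened, probability 3/4; weight (1/3)·(3/4) = 1/4.
The weights sum to 7/12.
So P(the car behind door 1 | the host opened door 2) = (1/3) / (7/12) = 4/7.

4/7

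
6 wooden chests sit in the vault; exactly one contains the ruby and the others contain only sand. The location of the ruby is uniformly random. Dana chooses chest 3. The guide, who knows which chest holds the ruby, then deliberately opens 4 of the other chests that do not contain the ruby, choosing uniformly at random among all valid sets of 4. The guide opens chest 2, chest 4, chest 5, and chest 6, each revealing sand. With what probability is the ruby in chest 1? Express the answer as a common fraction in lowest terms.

Condition on the true location of the ruby.
If it is in chest 1 (prior 1/6): the guide has no choice, probability 1; weight (1/6)·1 = 1/6.
If it is in any of chests 2, 4, 5, and 6 (prior 1/6 each): that chest was opened and seen not to hold the prize — ruled out; weight (1/6)·0 = 0 each.
If it is in chest 3 (prior 1/6): the guide has 5 equally likely choices, so probability 1/5; weight (1/6)·(1/5) = 1/30.
The weights sum to 1/5.
So P(the ruby in chest 1 | the guide opened chest 2, chest 4, chest 5, and chest 6) = (1/6) / (1/5) = 5/6.

5/6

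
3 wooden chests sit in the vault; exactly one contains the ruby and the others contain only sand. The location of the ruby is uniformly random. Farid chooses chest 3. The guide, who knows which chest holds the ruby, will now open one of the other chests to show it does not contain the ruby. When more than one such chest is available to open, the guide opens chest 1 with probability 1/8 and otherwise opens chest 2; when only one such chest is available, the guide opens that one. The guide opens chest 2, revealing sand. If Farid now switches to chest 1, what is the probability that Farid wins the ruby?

8/15

Apply Bayes' rule, conditioning on where the ruby actually is.
If it is in chest 1 (prior 1/3): only chest 2 is available, probability 1; weight (1/3)·1 = 1/3.
If it is in chest 2 (prior 1/3): the guide opened chest 2, so this case is ruled out; weight (1/3)·0 = 0.
If it is in chest 3 (prior 1/3): chest 1 is available but not opened, probability 7/8; weight (1/3)·(7/8) = 7/24.
The weights sum to 5/8.
So P(the ruby in chest 1 | the guide opened chest 2) = (1/3) / (5/8) = 8/15.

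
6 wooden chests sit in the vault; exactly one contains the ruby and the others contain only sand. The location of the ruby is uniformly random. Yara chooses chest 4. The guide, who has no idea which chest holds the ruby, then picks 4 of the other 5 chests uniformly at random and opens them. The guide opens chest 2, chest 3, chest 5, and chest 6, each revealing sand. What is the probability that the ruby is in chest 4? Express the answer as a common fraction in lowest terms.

Condition on the true location of the ruby.
If it is in either of chests 1 and 4 (prior 1/6 each): the guide picks exactly this set with probability 1/5 regardless, and none is the prize; weight (1/6)·(1/5) = 1/30 each.
If it is in any of chests 2, 3, 5, and 6 (prior 1/6 each): that chest was opened and seen not to hold the prize — ruled out; weight (1/6)·0 = 0 each.
The weights sum to 1/15.
So P(the ruby in chest 4 | the guide opened chest 2, chest 3, chest 5, and chest 6) = (1/30) / (1/15) = 1/2.

1/2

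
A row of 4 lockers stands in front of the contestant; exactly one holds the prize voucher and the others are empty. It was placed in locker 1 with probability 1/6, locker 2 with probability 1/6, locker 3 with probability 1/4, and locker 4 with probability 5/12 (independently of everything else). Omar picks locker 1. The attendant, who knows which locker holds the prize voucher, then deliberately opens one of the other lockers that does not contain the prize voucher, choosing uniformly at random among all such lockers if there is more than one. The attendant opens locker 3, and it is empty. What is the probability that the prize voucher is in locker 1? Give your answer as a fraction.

4/25

Consider each possible location of the prize voucher in turn.
If it is in locker 1 (prior 1/6): the attendant has 3 equally likely choices, so probability 1/3; weight (1/6)·(1/3) = 1/18.
If it is in locker 2 (prior 1/6): the attendant has 2 equally likely choices, so probability 1/2; weight (1/6)·(1/2) = 1/12.
If it is in locker 3 (prior 1/4): the attendant opened locker 3, so this case is ruled out; weight (1/4)·0 = 0.
If it is in locker 4 (prior 5/12): the attendant has 2 equally likely choices, so probability 1/2; weight (5/12)·(1/2) = 5/24.
The weights sum to 25/72.
So P(the prize voucher in locker 1 | the attendant opened locker 3) = (1/18) / (25/72) = 4/25.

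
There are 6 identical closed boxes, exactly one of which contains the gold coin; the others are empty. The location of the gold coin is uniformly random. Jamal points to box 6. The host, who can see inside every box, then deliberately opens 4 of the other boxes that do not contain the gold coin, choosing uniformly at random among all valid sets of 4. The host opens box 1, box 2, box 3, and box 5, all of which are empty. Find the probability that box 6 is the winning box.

1/6

Condition on the true location of the gold coin.
If it is in any of boxes 1, 2, 3, and 5 (prior 1/6 each): that box was opened and seen not to hold the prize — ruled out; weight (1/6)·0 = 0 each.
If it is in box 4 (prior 1/6): the host has no choice, probability 1; weight (1/6)·1 = 1/6.
If it is in box 6 (prior 1/6): the host has 5 equally likely choices, so probability 1/5; weight (1/6)·(1/5) = 1/30.
The weights sum to 1/5.
So P(the gold coin in box 6 | the host opened box 1, box 2, box 3, and box 5) = (1/30) / (1/5) = 1/6.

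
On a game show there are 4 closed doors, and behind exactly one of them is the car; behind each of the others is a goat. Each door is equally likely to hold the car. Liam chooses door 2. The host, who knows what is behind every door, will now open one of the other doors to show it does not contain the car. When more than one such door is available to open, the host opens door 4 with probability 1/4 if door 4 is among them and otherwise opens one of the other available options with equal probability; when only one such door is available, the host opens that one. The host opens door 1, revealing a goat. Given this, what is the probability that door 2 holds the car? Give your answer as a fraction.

3/13

Condition on the true location of the car.
If it is behind door 1 (prior 1/4): the host opened door 1, so this case is ruled out; weight (1/4)·0 = 0.
If it is behind door 2 (prior 1/4): door 4 is available but not opened; door 1 gets probability (1 − 1/4)/2 = 3/8; weight (1/4)·(3/8) = 3/32.
If it is behind door 3 (prior 1/4): door 4 is available but not opened, probability 3/4; weight (1/4)·(3/4) = 3/16.
If it is behind door 4 (prior 1/4): door 4 holds the prize so is unavailable; the host chooses uniformly among the 2 others, probability 1/2; weight (1/4)·(1/2) = 1/8.
The weights sum to 13/32.
So P(the car behind door 2 | the host opened door 1) = (3/32) / (13/32) = 3/13.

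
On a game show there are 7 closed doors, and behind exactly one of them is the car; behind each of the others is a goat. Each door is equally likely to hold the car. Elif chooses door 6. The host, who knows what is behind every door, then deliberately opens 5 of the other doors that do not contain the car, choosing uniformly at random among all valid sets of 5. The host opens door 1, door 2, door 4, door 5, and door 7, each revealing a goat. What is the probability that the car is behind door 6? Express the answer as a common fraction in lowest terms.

1/7

Apply Bayes' rule, conditioning on where the car actually is.
If it is behind any of doors 1, 2, 4, 5, and 7 (prior 1/7 each): that door was opened and seen not to hold the prize — ruled out; weight (1/7)·0 = 0 each.
If it is behind door 3 (prior 1/7): the host has no choice, probability 1; weight (1/7)·1 = 1/7.
If it is behind door 6 (prior 1/7): the host has 6 equally likely choices, so probability 1/6; weight (1/7)·(1/6) = 1/42.
The weights sum to 1/6.
So P(the car behind door 6 | the host opened door 1, door 2, door 4, door 5, and door 7) = (1/42) / (1/6) = 1/7.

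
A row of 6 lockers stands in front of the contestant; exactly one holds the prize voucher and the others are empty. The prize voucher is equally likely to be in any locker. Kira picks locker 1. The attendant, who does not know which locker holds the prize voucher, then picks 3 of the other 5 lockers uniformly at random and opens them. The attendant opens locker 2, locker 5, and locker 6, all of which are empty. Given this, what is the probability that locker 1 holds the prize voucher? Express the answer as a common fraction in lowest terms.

Apply Bayes' rule, conditioning on where the prize voucher actually is.
If it is in any of lockers 1, 3, and 4 (prior 1/6 each): the attendant picks exactly this set with probability 1/10 regardless, and none is the prize; weight (1/6)·(1/10) = 1/60 each.
If it is in any of lockers 2, 5, and 6 (prior 1/6 each): that locker was opened and seen not to hold the prize — ruled out; weight (1/6)·0 = 0 each.
The weights sum to 1/20.
So P(the prize voucher in locker 1 | the attendant opened locker 2, locker 5, and locker 6) = (1/60) / (1/20) = 1/3.

1/3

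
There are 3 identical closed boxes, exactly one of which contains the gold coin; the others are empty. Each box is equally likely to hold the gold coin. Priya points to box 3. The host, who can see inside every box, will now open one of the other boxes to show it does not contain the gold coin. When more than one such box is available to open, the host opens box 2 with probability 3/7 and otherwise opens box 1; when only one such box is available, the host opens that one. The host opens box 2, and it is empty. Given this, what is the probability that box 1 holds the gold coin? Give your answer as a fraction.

Apply Bayes' rule, conditioning on where the gold coin actually is.
If it is in box 1 (prior 1/3): only box 2 is available, probability 1; weight (1/3)·1 = 1/3.
If it is in box 2 (prior 1/3): the host opened box 2, so this case is ruled out; weight (1/3)·0 = 0.
If it is in box 3 (prior 1/3): box 2 is available, opened with probability 3/7; weight (1/3)·(3/7) = 1/7.
The weights sum to 10/21.
So P(the gold coin in box 1 | the host opened box 2) = (1/3) / (10/21) = 7/10.

7/10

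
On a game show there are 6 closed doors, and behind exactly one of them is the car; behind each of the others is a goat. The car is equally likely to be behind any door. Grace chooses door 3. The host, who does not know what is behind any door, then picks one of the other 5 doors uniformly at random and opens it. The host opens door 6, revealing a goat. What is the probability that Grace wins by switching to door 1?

1/5

Because the host chose which door to open without knowing where the car is, the choice is independent of the prize location. Learning that door 6 does not hold the car simply rules out that one location and leaves the remaining 5 doors still equally likely by symmetry.
So P(the car behind door 1) = 1/5.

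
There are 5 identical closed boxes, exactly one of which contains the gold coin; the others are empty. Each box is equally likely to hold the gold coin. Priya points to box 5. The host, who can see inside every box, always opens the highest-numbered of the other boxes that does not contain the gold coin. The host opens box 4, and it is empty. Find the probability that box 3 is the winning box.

1/4

Condition on the true location of the gold coin.
If it is in any of boxes 1, 2, 3, and 5 (prior 1/5 each): box 4 is the highest-numbered option available, probability 1; weight (1/5)·1 = 1/5 each.
If it is in box 4 (prior 1/5): the host opened box 4, so this case is ruled out; weight (1/5)·0 = 0.
The weights sum to 4/5.
So P(the gold coin in box 3 | the host opened box 4) = (1/5) / (4/5) = 1/4.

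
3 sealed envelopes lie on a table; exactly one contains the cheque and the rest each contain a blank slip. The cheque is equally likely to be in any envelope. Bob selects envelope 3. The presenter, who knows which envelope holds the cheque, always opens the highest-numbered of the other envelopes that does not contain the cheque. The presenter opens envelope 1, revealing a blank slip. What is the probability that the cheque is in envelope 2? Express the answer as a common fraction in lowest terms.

1

Consider each possible location of the cheque in turn.
If it is in envelope 1 (prior 1/3): the presenter opened envelope 1, so this case is ruled out; weight (1/3)·0 = 0.
If it is in envelope 2 (prior 1/3): envelope 1 is the highest-numbered option available, probability 1; weight (1/3)·1 = 1/3.
If it is in envelope 3 (prior 1/3): the presenter would have opened envelope 2 instead, probability 0; weight (1/3)·0 = 0.
The weights sum to 1/3.
So P(the cheque in envelope 2 | the presenter opened envelope 1) = (1/3) / (1/3) = 1.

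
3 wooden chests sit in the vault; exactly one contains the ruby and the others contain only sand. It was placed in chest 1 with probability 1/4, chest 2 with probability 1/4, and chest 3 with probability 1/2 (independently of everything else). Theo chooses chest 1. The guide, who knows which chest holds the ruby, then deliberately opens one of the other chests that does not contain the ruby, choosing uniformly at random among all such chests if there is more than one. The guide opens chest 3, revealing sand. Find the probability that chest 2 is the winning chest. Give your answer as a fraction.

Condition on the true location of the ruby.
If it is in chest 1 (prior 1/4): the guide has 2 equally likely choices, so probability 1/2; weight (1/4)·(1/2) = 1/8.
If it is in chest 2 (prior 1/4): the guide has no choice, probability 1; weight (1/4)·1 = 1/4.
If it is in chest 3 (prior 1/2): the guide opened chest 3, so this case is ruled out; weight (1/2)·0 = 0.
The weights sum to 3/8.
So P(the ruby in chest 2 | the guide opened chest 3) = (1/4) / (3/8) = 2/3.

2/3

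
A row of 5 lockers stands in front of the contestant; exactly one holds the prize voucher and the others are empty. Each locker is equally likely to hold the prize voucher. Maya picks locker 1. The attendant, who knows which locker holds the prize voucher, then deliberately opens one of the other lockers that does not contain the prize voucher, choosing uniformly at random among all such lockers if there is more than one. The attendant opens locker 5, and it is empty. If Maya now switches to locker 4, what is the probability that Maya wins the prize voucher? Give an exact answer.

Apply Bayes' rule, conditioning on where the prize voucher actually is.
If it is in locker 1 (prior 1/5): the attendant has 4 equally likely choices, so probability 1/4; weight (1/5)·(1/4) = 1/20.
If it is in any of lockers 2, 3, and 4 (prior 1/5 each): the attendant has 3 equally likely choices, so probability 1/3; weight (1/5)·(1/3) = 1/15 each.
If it is in locker 5 (prior 1/5): the attendant opened locker 5, so this case is ruled out; weight (1/5)·0 = 0.
The weights sum to 1/4.
So P(the prize voucher in locker 4 | the attendant opened locker 5) = (1/15) / (1/4) = 4/15.

4/15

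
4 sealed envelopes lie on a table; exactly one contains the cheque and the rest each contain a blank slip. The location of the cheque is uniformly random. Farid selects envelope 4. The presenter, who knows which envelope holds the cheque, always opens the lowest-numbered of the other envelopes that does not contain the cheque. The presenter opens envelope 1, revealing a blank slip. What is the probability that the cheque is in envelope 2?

Condition on the true location of the cheque.
If it is in envelope 1 (prior 1/4): the presenter opened envelope 1, so this case is ruled out; weight (1/4)·0 = 0.
If it is in any of envelopes 2, 3, and 4 (prior 1/4 each): envelope 1 is the lowest-numbered option available, probability 1; weight (1/4)·1 = 1/4 each.
The weights sum to 3/4.
So P(the cheque in envelope 2 | the presenter opened envelope 1) = (1/4) / (3/4) = 1/3.

1/3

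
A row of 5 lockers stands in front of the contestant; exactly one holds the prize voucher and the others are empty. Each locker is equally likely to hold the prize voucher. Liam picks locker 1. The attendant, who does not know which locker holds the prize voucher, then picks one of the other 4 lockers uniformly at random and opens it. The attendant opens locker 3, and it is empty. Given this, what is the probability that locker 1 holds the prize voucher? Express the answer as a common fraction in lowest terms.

1/4

Because the attendant chose which locker to open without knowing where the prize voucher is, the choice is independent of the prize location. Learning that locker 3 does not hold the prize voucher simply rules out that one location and leaves the remaining 4 lockers still equally likely by symmetry.
So P(the prize voucher in locker 1) = 1/4.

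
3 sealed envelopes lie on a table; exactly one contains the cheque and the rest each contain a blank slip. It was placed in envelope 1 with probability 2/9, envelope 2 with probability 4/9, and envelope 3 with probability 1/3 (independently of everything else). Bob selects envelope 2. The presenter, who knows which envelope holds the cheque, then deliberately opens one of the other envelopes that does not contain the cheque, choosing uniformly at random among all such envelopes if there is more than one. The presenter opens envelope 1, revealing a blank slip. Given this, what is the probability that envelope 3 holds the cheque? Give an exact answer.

Apply Bayes' rule, conditioning on where the cheque actually is.
If it is in envelope 1 (prior 2/9): the presenter opened envelope 1, so this case is ruled out; weight (2/9)·0 = 0.
If it is in envelope 2 (prior 4/9): the presenter has 2 equally likely choices, so probability 1/2; weight (4/9)·(1/2) = 2/9.
If it is in envelope 3 (prior 1/3): the presenter has no choice, probability 1; weight (1/3)·1 = 1/3.
The weights sum to 5/9.
So P(the cheque in envelope 3 | the presenter opened envelope 1) = (1/3) / (5/9) = 3/5.

3/5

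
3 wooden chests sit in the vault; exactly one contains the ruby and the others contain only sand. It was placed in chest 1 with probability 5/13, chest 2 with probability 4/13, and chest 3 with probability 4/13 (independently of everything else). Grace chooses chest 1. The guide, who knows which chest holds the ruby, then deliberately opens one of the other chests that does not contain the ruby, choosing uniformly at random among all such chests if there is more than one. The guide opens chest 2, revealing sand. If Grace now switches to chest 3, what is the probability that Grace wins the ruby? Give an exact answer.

8/13

Consider each possible location of the ruby in turn.
If it is in chest 1 (prior 5/13): the guide has 2 equally likely choices, so probability 1/2; weight (5/13)·(1/2) = 5/26.
If it is in chest 2 (prior 4/13): the guide opened chest 2, so this case is ruled out; weight (4/13)·0 = 0.
If it is in chest 3 (prior 4/13): the guide has no choice, probability 1; weight (4/13)·1 = 4/13.
The weights sum to 1/2.
So P(the ruby in chest 3 | the guide opened chest 2) = (4/13) / (1/2) = 8/13.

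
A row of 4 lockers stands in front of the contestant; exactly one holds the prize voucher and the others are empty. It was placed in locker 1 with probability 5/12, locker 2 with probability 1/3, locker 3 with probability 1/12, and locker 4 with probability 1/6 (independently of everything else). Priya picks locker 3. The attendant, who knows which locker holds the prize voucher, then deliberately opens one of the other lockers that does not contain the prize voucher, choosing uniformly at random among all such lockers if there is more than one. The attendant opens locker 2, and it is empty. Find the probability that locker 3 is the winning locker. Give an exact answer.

Apply Bayes' rule, conditioning on where the prize voucher actually is.
If it is in locker 1 (prior 5/12): the attendant has 2 equally likely choices, so probability 1/2; weight (5/12)·(1/2) = 5/24.
If it is in locker 2 (prior 1/3): the attendant opened locker 2, so this case is ruled out; weight (1/3)·0 = 0.
If it is in locker 3 (prior 1/12): the attendant has 3 equally likely choices, so probability 1/3; weight (1/12)·(1/3) = 1/36.
If it is in locker 4 (prior 1/6): the attendant has 2 equally likely choices, so probability 1/2; weight (1/6)·(1/2) = 1/12.
The weights sum to 23/72.
So P(the prize voucher in locker 3 | the attendant opened locker 2) = (1/36) / (23/72) = 2/23.

2/23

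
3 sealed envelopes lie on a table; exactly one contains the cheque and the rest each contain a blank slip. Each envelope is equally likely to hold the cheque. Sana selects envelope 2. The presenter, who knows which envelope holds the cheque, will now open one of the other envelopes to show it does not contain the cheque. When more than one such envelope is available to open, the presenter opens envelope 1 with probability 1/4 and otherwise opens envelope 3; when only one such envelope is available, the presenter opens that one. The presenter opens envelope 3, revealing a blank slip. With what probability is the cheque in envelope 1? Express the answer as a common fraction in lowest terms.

4/7

Condition on the true location of the cheque.
If it is in envelope 1 (prior 1/3): only envelope 3 is available, probability 1; weight (1/3)·1 = 1/3.
If it is in envelope 2 (prior 1/3): envelope 1 is available but not opened, probability 3/4; weight (1/3)·(3/4) = 1/4.
If it is in envelope 3 (prior 1/3): the presenter opened envelope 3, so this case is ruled out; weight (1/3)·0 = 0.
The weights sum to 7/12.
So P(the cheque in envelope 1 | the presenter opened envelope 3) = (1/3) / (7/12) = 4/7.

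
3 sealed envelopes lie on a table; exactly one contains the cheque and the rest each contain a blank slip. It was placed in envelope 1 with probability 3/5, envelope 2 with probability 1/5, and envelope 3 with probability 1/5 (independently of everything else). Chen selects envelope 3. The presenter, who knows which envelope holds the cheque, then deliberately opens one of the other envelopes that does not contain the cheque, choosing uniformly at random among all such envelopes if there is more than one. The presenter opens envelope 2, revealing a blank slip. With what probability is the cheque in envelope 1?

Consider each possible location of the cheque in turn.
If it is in envelope 1 (prior 3/5): the presenter has no choice, probability 1; weight (3/5)·1 = 3/5.
If it is in envelope 2 (prior 1/5): the presenter opened envelope 2, so this case is ruled out; weight (1/5)·0 = 0.
If it is in envelope 3 (prior 1/5): the presenter has 2 equally likely choices, so probability 1/2; weight (1/5)·(1/2) = 1/10.
The weights sum to 7/10.
So P(the cheque in envelope 1 | the presenter opened envelope 2) = (3/5) / (7/10) = 6/7.

6/7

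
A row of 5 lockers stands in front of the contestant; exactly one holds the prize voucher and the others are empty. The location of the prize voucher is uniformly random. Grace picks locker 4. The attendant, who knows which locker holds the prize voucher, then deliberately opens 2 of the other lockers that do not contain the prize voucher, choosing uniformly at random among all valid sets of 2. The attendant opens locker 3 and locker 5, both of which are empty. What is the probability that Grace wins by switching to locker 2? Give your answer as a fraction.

2/5

Consider each possible location of the prize voucher in turn.
If it is in either of lockers 1 and 2 (prior 1/5 each): the attendant has 3 equally likely choices, so probability 1/3; weight (1/5)·(1/3) = 1/15 each.
If it is in either of lockers 3 and 5 (prior 1/5 each): that locker was opened and seen not to hold the prize — ruled out; weight (1/5)·0 = 0 each.
If it is in locker 4 (prior 1/5): the attendant has 6 equally likely choices, so probability 1/6; weight (1/5)·(1/6) = 1/30.
The weights sum to 1/6.
So P(the prize voucher in locker 2 | the attendant opened locker 3 and locker 5) = (1/15) / (1/6) = 2/5.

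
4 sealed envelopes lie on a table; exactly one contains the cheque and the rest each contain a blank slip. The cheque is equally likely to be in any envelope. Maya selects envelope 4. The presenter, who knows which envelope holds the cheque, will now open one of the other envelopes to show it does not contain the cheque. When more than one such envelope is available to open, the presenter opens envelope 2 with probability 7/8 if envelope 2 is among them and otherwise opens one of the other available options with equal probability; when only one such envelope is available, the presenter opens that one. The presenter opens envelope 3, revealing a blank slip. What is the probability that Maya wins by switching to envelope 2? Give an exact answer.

8/11

Consider each possible location of the cheque in turn.
If it is in envelope 1 (prior 1/4): envelope 2 is available but not opened, probability 1/8; weight (1/4)·(1/8) = 1/32.
If it is in envelope 2 (prior 1/4): envelope 2 holds the prize so is unavailable; the presenter chooses uniformly among the 2 others, probability 1/2; weight (1/4)·(1/2) = 1/8.
If it is in envelope 3 (prior 1/4): the presenter opened envelope 3, so this case is ruled out; weight (1/4)·0 = 0.
If it is in envelope 4 (prior 1/4): envelope 2 is available but not opened; envelope 3 gets probability (1 − 7/8)/2 = 1/16; weight (1/4)·(1/16) = 1/64.
The weights sum to 11/64.
So P(the cheque in envelope 2 | the presenter opened envelope 3) = (1/8) / (11/64) = 8/11.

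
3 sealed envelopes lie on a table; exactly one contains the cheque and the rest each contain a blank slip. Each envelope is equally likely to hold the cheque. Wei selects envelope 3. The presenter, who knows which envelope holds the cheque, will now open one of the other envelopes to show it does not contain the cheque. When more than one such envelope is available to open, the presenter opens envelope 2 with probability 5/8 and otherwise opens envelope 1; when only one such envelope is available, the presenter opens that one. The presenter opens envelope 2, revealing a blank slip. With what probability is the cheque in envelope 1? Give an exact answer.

8/13

Consider each possible location of the cheque in turn.
If it is in envelope 1 (prior 1/3): only envelope 2 is available, probability 1; weight (1/3)·1 = 1/3.
If it is in envelope 2 (prior 1/3): the presenter opened envelope 2, so this case is ruled out; weight (1/3)·0 = 0.
If it is in envelope 3 (prior 1/3): envelope 2 is available, opened with probability 5/8; weight (1/3)·(5/8) = 5/24.
The weights sum to 13/24.
So P(the cheque in envelope 1 | the presenter opened envelope 2) = (1/3) / (13/24) = 8/13.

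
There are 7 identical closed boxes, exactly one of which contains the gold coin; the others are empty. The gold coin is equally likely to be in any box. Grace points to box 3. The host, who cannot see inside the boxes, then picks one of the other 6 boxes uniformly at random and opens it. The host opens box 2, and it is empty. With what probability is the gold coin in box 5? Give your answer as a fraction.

Consider each possible location of the gold coin in turn.
If it is in any of boxes 1, 3, 4, 5, 6, and 7 (prior 1/7 each): the host picks box 2 with probability 1/6 regardless, and it is not the prize; weight (1/7)·(1/6) = 1/42 each.
If it is in box 2 (prior 1/7): the host opened box 2, so this case is ruled out; weight (1/7)·0 = 0.
The weights sum to 1/7.
So P(the gold coin in box 5 | the host opened box 2) = (1/42) / (1/7) = 1/6.

1/6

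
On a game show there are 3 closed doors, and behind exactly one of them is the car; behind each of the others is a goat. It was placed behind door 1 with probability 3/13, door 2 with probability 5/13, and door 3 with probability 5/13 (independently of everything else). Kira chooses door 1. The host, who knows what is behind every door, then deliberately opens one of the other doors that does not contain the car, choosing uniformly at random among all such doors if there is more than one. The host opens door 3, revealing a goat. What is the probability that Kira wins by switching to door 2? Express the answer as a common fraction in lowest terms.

Apply Bayes' rule, conditioning on where the car actually is.
If it is behind door 1 (prior 3/13): the host has 2 equally likely choices, so probability 1/2; weight (3/13)·(1/2) = 3/26.
If it is behind door 2 (prior 5/13): the host has no choice, probability 1; weight (5/13)·1 = 5/13.
If it is behind door 3 (prior 5/13): the host opened door 3, so this case is ruled out; weight (5/13)·0 = 0.
The weights sum to 1/2.
So P(the car behind door 2 | the host opened door 3) = (5/13) / (1/2) = 10/13.

10/13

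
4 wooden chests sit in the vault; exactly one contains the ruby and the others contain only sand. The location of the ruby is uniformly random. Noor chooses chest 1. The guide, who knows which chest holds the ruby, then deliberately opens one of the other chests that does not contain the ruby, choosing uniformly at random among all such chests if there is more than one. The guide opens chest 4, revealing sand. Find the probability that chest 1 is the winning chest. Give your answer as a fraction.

Apply Bayes' rule, conditioning on where the ruby actually is.
If it is in chest 1 (prior 1/4): the guide has 3 equally likely choices, so probability 1/3; weight (1/4)·(1/3) = 1/12.
If it is in either of chests 2 and 3 (prior 1/4 each): the guide has 2 equally likely choices, so probability 1/2; weight (1/4)·(1/2) = 1/8 each.
If it is in chest 4 (prior 1/4): the guide opened chest 4, so this case is ruled out; weight (1/4)·0 = 0.
The weights sum to 1/3.
So P(the ruby in chest 1 | the guide opened chest 4) = (1/12) / (1/3) = 1/4.

1/4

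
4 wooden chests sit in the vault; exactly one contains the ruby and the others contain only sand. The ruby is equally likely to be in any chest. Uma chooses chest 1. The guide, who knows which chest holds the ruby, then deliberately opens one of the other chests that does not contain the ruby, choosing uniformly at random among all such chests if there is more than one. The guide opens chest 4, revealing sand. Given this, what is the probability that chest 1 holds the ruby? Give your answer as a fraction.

Consider each possible location of the ruby in turn.
If it is in chest 1 (prior 1/4): the guide has 3 equally likely choices, so probability 1/3; weight (1/4)·(1/3) = 1/12.
If it is in either of chests 2 and 3 (prior 1/4 each): the guide has 2 equally likely choices, so probability 1/2; weight (1/4)·(1/2) = 1/8 each.
If it is in chest 4 (prior 1/4): the guide opened chest 4, so this case is ruled out; weight (1/4)·0 = 0.
The weights sum to 1/3.
So P(the ruby in chest 1 | the guide opened chest 4) = (1/12) / (1/3) = 1/4.

1/4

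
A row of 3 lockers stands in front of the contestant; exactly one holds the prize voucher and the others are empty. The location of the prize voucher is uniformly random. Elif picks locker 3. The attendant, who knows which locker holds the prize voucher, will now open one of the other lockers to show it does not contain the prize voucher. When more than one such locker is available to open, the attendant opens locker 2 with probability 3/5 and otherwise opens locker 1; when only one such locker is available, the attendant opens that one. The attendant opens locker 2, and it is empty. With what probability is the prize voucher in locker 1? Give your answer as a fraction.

5/8

Condition on the true location of the prize voucher.
If it is in locker 1 (prior 1/3): only locker 2 is available, probability 1; weight (1/3)·1 = 1/3.
If it is in locker 2 (prior 1/3): the attendant opened locker 2, so this case is ruled out; weight (1/3)·0 = 0.
If it is in locker 3 (prior 1/3): locker 2 is available, opened with probability 3/5; weight (1/3)·(3/5) = 1/5.
The weights sum to 8/15.
So P(the prize voucher in locker 1 | the attendant opened locker 2) = (1/3) / (8/15) = 5/8.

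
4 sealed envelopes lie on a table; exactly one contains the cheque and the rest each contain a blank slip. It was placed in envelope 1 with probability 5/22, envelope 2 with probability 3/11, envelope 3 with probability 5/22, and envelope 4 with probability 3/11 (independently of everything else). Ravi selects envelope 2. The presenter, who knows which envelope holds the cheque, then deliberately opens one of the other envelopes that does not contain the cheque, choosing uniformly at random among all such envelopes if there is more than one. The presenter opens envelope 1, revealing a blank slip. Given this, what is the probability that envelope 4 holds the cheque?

Consider each possible location of the cheque in turn.
If it is in envelope 1 (prior 5/22): the presenter opened envelope 1, so this case is ruled out; weight (5/22)·0 = 0.
If it is in envelope 2 (prior 3/11): the presenter has 3 equally likely choices, so probability 1/3; weight (3/11)·(1/3) = 1/11.
If it is in envelope 3 (prior 5/22): the presenter has 2 equally likely choices, so probability 1/2; weight (5/22)·(1/2) = 5/44.
If it is in envelope 4 (prior 3/11): the presenter has 2 equally likely choices, so probability 1/2; weight (3/11)·(1/2) = 3/22.
The weights sum to 15/44.
So P(the cheque in envelope 4 | the presenter opened envelope 1) = (3/22) / (15/44) = 2/5.

2/5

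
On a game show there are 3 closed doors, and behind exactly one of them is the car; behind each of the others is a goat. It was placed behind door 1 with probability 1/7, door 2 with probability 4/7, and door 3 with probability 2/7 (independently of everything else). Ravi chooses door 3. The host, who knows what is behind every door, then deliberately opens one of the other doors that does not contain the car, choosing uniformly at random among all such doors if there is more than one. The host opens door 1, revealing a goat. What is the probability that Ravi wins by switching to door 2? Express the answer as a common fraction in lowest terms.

Condition on the true location of the car.
If it is behind door 1 (prior 1/7): the host opened door 1, so this case is ruled out; weight (1/7)·0 = 0.
If it is behind door 2 (prior 4/7): the host has no choice, probability 1; weight (4/7)·1 = 4/7.
If it is behind door 3 (prior 2/7): the host has 2 equally likely choices, so probability 1/2; weight (2/7)·(1/2) = 1/7.
The weights sum to 5/7.
So P(the car behind door 2 | the host opened door 1) = (4/7) / (5/7) = 4/5.

4/5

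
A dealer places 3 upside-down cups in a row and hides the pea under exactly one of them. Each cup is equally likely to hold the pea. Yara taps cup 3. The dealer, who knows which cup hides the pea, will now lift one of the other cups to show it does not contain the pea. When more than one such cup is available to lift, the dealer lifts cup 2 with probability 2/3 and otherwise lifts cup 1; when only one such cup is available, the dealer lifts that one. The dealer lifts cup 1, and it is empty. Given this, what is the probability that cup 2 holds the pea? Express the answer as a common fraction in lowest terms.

Condition on the true location of the pea.
If it is under cup 1 (prior 1/3): the dealer opened cup 1, so this case is ruled out; weight (1/3)·0 = 0.
If it is under cup 2 (prior 1/3): only cup 1 is available, probability 1; weight (1/3)·1 = 1/3.
If it is under cup 3 (prior 1/3): cup 2 is available but not opened, probability 1/3; weight (1/3)·(1/3) = 1/9.
The weights sum to 4/9.
So P(the pea under cup 2 | the dealer opened cup 1) = (1/3) / (4/9) = 3/4.

3/4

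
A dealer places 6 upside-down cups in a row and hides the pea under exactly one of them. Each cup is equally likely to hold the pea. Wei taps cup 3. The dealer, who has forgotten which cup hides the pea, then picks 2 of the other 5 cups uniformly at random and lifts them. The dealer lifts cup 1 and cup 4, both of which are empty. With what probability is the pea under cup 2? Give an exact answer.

Condition on the true location of the pea.
If it is under either of cups 1 and 4 (prior 1/6 each): that cup was opened and seen not to hold the prize — ruled out; weight (1/6)·0 = 0 each.
If it is under any of cups 2, 3, 5, and 6 (prior 1/6 each): the dealer picks exactly this set with probability 1/10 regardless, and none is the prize; weight (1/6)·(1/10) = 1/60 each.
The weights sum to 1/15.
So P(the pea under cup 2 | the dealer opened cup 1 and cup 4) = (1/60) / (1/15) = 1/4.

1/4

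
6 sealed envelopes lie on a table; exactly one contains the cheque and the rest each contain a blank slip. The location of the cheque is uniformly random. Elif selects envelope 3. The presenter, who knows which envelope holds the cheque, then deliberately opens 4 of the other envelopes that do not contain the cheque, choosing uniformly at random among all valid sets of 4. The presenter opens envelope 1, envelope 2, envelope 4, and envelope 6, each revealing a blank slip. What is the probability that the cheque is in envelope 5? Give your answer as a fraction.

5/6

Apply Bayes' rule, conditioning on where the cheque actually is.
If it is in any of envelopes 1, 2, 4, and 6 (prior 1/6 each): that envelope was opened and seen not to hold the prize — ruled out; weight (1/6)·0 = 0 each.
If it is in envelope 3 (prior 1/6): the presenter has 5 equally likely choices, so probability 1/5; weight (1/6)·(1/5) = 1/30.
If it is in envelope 5 (prior 1/6): the presenter has no choice, probability 1; weight (1/6)·1 = 1/6.
The weights sum to 1/5.
So P(the cheque in envelope 5 | the presenter opened envelope 1, envelope 2, envelope 4, and envelope 6) = (1/6) / (1/5) = 5/6.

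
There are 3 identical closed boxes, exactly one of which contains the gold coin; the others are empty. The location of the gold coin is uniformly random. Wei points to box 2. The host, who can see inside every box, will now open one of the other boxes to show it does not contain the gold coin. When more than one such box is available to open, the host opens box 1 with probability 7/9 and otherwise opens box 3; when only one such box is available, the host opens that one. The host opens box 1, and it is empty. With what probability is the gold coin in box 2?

Consider each possible location of the gold coin in turn.
If it is in box 1 (prior 1/3): the host opened box 1, so this case is ruled out; weight (1/3)·0 = 0.
If it is in box 2 (prior 1/3): box 1 is available, opened with probability 7/9; weight (1/3)·(7/9) = 7/27.
If it is in box 3 (prior 1/3): only box 1 is available, probability 1; weight (1/3)·1 = 1/3.
The weights sum to 16/27.
So P(the gold coin in box 2 | the host opened box 1) = (7/27) / (16/27) = 7/16.

7/16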